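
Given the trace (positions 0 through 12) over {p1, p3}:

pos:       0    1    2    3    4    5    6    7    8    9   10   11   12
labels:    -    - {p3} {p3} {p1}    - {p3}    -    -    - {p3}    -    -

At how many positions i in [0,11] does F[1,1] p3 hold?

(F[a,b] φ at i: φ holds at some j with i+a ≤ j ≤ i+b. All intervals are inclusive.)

Evaluate at each i in [0,11]:
  i=0: ✗ (none in [1,1])
  i=1: ✓ (witness j=2)
  i=2: ✓ (witness j=3)
  i=3: ✗ (none in [4,4])
  i=4: ✗ (none in [5,5])
  i=5: ✓ (witness j=6)
  i=6: ✗ (none in [7,7])
  i=7: ✗ (none in [8,8])
  i=8: ✗ (none in [9,9])
  i=9: ✓ (witness j=10)
  i=10: ✗ (none in [11,11])
  i=11: ✗ (none in [12,12])
Positions where it holds: {1, 2, 5, 9} → 4.

4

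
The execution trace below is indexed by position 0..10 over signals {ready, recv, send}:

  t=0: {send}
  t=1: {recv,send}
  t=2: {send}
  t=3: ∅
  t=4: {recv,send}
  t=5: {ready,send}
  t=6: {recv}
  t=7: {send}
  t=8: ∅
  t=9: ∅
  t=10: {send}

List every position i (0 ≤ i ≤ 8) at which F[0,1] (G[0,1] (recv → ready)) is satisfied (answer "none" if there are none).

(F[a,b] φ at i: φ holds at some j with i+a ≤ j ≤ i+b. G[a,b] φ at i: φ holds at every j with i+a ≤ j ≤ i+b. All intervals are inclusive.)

Evaluate at each i in [0,8]:
  i=0: ✗ (none in [0,1])
  i=1: ✓ (witness j=2)
  i=2: ✓ (witness j=2)
  i=3: ✗ (none in [3,4])
  i=4: ✗ (none in [4,5])
  i=5: ✗ (none in [5,6])
  i=6: ✓ (witness j=7)
  i=7: ✓ (witness j=7)
  i=8: ✓ (witness j=8)

1, 2, 6, 7, 8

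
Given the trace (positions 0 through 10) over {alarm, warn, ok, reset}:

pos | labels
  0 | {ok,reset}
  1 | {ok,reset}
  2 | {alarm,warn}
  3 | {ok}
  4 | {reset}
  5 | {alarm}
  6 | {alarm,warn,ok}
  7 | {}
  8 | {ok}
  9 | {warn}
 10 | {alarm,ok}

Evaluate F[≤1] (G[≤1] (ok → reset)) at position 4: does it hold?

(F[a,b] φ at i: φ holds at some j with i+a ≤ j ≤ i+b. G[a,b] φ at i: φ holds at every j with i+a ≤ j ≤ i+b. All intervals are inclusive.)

Yes

Check G[≤1] (ok → reset) at each j in [4,5]:
  j=4: holds on [4,5]
  j=5: fails at 6
Found at j=4 → formula holds.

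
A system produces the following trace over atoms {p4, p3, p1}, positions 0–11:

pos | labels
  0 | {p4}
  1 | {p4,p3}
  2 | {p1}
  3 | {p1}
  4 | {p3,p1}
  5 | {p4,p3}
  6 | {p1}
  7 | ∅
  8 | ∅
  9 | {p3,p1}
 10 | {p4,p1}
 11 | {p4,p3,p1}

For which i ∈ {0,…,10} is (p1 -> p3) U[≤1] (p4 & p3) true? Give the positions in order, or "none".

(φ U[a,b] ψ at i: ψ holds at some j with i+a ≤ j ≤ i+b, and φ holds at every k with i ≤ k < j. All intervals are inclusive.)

0, 1, 4, 5

Evaluate at each i in [0,10]:
  i=0: ✓ (rhs at j=1; lhs holds on [0,0])
  i=1: ✓ (rhs at j=1)
  i=2: ✗ (no rhs in [2,3])
  i=3: ✗ (no rhs in [3,4])
  i=4: ✓ (rhs at j=5; lhs holds on [4,4])
  i=5: ✓ (rhs at j=5)
  i=6: ✗ (no rhs in [6,7])
  i=7: ✗ (no rhs in [7,8])
  i=8: ✗ (no rhs in [8,9])
  i=9: ✗ (no rhs in [9,10])
  i=10: ✗ (lhs fails at k=10 before rhs at j=11)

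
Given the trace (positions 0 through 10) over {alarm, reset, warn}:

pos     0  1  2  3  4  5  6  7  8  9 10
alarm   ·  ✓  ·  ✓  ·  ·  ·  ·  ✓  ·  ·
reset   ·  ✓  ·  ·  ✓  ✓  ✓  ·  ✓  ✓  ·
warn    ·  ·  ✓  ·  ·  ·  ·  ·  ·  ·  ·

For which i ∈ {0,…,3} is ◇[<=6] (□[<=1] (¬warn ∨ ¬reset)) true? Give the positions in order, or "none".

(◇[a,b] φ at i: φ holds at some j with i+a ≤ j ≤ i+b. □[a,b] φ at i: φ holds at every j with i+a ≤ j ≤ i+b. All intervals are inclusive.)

0, 1, 2, 3

Evaluate at each i in [0,3]:
  i=0: ✓ (witness j=0)
  i=1: ✓ (witness j=1)
  i=2: ✓ (witness j=2)
  i=3: ✓ (witness j=3)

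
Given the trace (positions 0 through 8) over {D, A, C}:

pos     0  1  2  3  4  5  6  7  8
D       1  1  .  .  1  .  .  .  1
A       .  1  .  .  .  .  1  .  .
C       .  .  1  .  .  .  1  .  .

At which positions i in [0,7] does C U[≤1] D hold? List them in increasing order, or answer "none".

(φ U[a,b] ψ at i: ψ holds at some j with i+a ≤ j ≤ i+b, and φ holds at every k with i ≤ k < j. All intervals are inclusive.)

0, 1, 4

Evaluate at each i in [0,7]:
  i=0: ✓ (rhs at j=0)
  i=1: ✓ (rhs at j=1)
  i=2: ✗ (no rhs in [2,3])
  i=3: ✗ (lhs fails at k=3 before rhs at j=4)
  i=4: ✓ (rhs at j=4)
  i=5: ✗ (no rhs in [5,6])
  i=6: ✗ (no rhs in [6,7])
  i=7: ✗ (lhs fails at k=7 before rhs at j=8)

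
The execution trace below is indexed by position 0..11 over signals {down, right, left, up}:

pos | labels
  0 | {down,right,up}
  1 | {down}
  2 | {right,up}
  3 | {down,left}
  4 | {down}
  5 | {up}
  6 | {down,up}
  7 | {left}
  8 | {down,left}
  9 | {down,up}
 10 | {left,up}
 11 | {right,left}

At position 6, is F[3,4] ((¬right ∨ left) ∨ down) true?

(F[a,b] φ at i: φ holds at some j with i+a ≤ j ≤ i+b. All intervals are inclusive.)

Check ((¬right ∨ left) ∨ down) at each j in [9,10]:
  j=9: true
  j=10: true
Found at j=9 → formula holds.

Yes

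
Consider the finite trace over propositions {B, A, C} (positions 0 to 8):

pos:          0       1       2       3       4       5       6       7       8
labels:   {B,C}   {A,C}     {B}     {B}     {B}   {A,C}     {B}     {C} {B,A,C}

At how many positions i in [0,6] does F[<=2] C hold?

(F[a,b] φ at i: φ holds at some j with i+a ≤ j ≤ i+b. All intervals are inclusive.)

Evaluate at each i in [0,6]:
  i=0: ✓ (witness j=0)
  i=1: ✓ (witness j=1)
  i=2: ✗ (none in [2,4])
  i=3: ✓ (witness j=5)
  i=4: ✓ (witness j=5)
  i=5: ✓ (witness j=5)
  i=6: ✓ (witness j=7)
Positions where it holds: {0, 1, 3, 4, 5, 6} → 6.

6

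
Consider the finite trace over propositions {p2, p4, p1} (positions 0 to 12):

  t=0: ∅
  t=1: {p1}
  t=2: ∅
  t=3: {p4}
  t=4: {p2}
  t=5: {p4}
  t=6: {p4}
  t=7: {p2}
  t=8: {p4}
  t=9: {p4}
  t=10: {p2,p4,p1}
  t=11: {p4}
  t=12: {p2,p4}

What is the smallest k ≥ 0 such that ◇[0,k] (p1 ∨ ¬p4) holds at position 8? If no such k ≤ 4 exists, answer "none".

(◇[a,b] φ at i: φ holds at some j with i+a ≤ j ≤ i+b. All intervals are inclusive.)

2

Scan j = 8,9,… for (p1 ∨ ¬p4):
  j=8: fails
  j=9: fails
  j=10: holds
First hit at j=10, so smallest k = 10-8 = 2.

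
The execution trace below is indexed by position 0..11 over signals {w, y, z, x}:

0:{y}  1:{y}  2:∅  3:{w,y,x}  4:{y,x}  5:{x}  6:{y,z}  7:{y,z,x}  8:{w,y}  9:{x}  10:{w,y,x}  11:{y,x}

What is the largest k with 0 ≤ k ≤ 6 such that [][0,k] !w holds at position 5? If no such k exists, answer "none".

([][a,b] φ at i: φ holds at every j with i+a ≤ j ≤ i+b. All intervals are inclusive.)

!w must hold from j=5 onward; find where it first fails.
  j=5: holds
  j=6: holds
  j=7: holds
  j=8: fails
Holds on [5,7], so largest k = 2.

2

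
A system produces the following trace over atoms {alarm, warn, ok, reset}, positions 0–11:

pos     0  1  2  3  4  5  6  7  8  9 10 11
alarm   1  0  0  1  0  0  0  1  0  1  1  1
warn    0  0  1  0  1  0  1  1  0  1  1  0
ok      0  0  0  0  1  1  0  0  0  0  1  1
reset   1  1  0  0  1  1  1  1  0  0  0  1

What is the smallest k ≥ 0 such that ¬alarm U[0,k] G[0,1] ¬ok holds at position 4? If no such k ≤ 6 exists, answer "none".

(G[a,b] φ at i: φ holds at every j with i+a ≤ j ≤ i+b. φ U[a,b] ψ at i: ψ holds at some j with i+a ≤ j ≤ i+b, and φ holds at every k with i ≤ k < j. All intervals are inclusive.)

2

Need earliest j ≥ 4 with G[0,1] ¬ok, and ¬alarm at every k in [4,j-1].
  j=4: rhs fails.
  j=5: rhs fails.
  j=6: rhs holds; lhs holds on [4,5]. k = 2.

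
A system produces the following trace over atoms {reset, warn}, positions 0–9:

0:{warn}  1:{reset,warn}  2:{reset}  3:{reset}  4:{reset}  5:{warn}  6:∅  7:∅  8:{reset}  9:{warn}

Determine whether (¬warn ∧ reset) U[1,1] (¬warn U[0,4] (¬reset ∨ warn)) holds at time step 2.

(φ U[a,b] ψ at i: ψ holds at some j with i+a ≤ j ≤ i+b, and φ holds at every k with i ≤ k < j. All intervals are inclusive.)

Need some j in [3,3] with (¬warn U[0,4] (¬reset ∨ warn)), and (¬warn ∧ reset) at every k in [2,j-1].
  j=3: (¬warn U[0,4] (¬reset ∨ warn)) holds; (¬warn ∧ reset) holds at every k in [2,2] → satisfied.

Holds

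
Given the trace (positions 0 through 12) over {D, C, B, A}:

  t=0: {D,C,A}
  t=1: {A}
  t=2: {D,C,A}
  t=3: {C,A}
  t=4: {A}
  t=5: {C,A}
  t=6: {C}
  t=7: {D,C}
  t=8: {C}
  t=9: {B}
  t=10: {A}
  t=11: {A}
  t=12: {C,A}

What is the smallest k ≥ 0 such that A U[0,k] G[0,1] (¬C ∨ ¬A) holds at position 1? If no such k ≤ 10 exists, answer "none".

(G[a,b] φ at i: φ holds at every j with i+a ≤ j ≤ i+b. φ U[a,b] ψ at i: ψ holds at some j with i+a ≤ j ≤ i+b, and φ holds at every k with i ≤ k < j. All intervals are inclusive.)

5

Need earliest j ≥ 1 with G[0,1] (¬C ∨ ¬A), and A at every k in [1,j-1].
  j=1: rhs fails.
  j=2: rhs fails.
  j=3: rhs fails.
  j=4: rhs fails.
  j=5: rhs fails.
  j=6: rhs holds; lhs holds on [1,5]. k = 5.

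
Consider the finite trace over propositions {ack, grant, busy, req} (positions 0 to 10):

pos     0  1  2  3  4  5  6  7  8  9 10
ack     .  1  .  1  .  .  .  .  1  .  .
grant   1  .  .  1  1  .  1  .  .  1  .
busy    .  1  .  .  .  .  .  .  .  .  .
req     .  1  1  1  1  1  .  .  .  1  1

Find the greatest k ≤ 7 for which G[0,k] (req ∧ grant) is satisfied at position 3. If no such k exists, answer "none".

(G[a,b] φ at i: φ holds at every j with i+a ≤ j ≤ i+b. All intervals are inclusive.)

(req ∧ grant) must hold from j=3 onward; find where it first fails.
  j=3: holds
  j=4: holds
  j=5: fails
Holds on [3,4], so largest k = 1.

1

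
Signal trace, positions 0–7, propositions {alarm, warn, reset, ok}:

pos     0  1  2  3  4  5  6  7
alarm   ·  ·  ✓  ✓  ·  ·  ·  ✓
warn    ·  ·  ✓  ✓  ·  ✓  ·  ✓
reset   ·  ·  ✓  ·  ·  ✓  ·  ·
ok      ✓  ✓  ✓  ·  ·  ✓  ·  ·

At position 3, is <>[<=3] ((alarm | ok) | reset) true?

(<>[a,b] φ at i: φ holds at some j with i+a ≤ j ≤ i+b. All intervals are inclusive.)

Holds

Check ((alarm | ok) | reset) at each j in [3,6]:
  j=3: true
  j=4: false
  j=5: true
  j=6: false
Found at j=3 → formula holds.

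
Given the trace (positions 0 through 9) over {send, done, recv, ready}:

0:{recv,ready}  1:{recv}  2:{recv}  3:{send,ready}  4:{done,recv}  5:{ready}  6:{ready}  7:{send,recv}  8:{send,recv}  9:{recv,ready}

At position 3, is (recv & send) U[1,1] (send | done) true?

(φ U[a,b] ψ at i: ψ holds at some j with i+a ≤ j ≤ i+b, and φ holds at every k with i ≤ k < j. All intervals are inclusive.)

Need some j in [4,4] with (send | done), and (recv & send) at every k in [3,j-1].
  j=4: (send | done) holds, but (recv & send) fails at k=3 → not this j.
No j in the window works → until fails.

No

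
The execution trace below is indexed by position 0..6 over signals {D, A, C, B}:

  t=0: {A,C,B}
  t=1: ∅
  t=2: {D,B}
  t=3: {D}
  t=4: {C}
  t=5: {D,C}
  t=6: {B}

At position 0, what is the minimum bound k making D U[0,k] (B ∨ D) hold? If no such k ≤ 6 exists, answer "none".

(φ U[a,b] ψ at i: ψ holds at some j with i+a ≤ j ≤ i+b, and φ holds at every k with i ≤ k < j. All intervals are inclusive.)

0

Need earliest j ≥ 0 with (B ∨ D), and D at every k in [0,j-1].
  j=0: rhs holds (empty prefix). k = 0.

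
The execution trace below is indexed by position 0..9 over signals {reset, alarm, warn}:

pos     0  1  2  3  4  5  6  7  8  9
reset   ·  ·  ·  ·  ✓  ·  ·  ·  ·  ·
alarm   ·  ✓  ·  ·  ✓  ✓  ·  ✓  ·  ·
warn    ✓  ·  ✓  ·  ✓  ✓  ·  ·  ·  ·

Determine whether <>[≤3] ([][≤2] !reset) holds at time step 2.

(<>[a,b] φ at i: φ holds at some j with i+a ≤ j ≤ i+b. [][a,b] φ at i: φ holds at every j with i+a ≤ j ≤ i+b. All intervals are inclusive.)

Check [][≤2] !reset at each j in [2,5]:
  j=2: fails at 4
  j=3: fails at 4
  j=4: fails at 4
  j=5: holds on [5,7]
Found at j=5 → formula holds.

True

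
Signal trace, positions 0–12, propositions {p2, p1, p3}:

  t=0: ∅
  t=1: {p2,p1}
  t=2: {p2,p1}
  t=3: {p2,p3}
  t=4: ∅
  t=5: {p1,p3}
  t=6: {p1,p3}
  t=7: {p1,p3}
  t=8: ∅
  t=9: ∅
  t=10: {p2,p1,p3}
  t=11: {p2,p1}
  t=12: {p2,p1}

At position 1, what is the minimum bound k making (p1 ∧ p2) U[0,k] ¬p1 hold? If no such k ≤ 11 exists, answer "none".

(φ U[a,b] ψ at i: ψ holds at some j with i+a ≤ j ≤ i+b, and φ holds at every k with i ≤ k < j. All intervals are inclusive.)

2

Need earliest j ≥ 1 with ¬p1, and (p1 ∧ p2) at every k in [1,j-1].
  j=1: rhs fails.
  j=2: rhs fails.
  j=3: rhs holds; lhs holds on [1,2]. k = 2.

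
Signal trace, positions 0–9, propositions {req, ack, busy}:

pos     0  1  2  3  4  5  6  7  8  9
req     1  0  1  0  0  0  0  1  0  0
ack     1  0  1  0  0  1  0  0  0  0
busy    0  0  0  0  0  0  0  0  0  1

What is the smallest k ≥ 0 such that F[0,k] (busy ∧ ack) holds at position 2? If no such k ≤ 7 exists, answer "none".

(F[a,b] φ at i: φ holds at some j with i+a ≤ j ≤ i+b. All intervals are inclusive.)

Scan j = 2,3,… for (busy ∧ ack):
  j=2: fails
  j=3: fails
  j=4: fails
  j=5: fails
  j=6: fails
  j=7: fails
  j=8: fails
  j=9: fails
No j in [2,9] satisfies it → none.

none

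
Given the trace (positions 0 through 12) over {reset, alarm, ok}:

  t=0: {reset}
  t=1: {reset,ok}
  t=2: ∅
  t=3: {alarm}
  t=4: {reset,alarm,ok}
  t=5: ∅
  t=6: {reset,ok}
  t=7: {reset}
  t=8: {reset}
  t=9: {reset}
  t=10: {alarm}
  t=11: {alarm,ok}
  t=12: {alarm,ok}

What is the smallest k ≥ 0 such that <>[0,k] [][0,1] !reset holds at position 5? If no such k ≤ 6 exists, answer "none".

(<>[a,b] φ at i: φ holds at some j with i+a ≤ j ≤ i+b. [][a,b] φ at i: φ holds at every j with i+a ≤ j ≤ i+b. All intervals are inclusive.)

5

Scan j = 5,6,… for [][0,1] !reset:
  j=5: fails
  j=6: fails
  j=7: fails
  j=8: fails
  j=9: fails
  j=10: holds
First hit at j=10, so smallest k = 10-5 = 5.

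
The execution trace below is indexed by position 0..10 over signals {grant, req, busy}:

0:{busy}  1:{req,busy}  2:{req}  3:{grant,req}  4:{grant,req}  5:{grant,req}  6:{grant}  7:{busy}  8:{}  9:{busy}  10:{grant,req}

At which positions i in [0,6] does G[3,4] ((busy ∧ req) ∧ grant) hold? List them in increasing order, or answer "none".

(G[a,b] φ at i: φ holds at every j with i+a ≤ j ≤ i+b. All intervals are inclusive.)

Evaluate at each i in [0,6]:
  i=0: ✗ (fails at j=3)
  i=1: ✗ (fails at j=4)
  i=2: ✗ (fails at j=5)
  i=3: ✗ (fails at j=6)
  i=4: ✗ (fails at j=7)
  i=5: ✗ (fails at j=8)
  i=6: ✗ (fails at j=9)

none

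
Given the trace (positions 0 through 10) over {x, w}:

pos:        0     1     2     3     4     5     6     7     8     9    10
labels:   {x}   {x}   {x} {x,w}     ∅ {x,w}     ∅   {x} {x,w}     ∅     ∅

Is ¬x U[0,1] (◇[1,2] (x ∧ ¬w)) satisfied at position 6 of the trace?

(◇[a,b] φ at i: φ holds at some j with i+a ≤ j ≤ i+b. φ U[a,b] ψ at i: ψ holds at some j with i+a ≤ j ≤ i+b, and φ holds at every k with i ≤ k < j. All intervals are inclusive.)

True

Need some j in [6,7] with ◇[1,2] (x ∧ ¬w), and ¬x at every k in [6,j-1].
  j=6: ◇[1,2] (x ∧ ¬w) holds; no prefix to check → satisfied.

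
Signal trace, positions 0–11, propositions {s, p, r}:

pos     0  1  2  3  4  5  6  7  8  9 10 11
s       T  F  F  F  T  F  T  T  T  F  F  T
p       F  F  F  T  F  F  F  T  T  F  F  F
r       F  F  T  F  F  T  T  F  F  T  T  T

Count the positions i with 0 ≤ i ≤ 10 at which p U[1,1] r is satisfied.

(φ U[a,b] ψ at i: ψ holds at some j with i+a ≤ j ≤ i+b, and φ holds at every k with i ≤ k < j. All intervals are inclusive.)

Evaluate at each i in [0,10]:
  i=0: ✗ (no rhs in [1,1])
  i=1: ✗ (lhs fails at k=1 before rhs at j=2)
  i=2: ✗ (no rhs in [3,3])
  i=3: ✗ (no rhs in [4,4])
  i=4: ✗ (lhs fails at k=4 before rhs at j=5)
  i=5: ✗ (lhs fails at k=5 before rhs at j=6)
  i=6: ✗ (no rhs in [7,7])
  i=7: ✗ (no rhs in [8,8])
  i=8: ✓ (rhs at j=9; lhs holds on [8,8])
  i=9: ✗ (lhs fails at k=9 before rhs at j=10)
  i=10: ✗ (lhs fails at k=10 before rhs at j=11)
Positions where it holds: {8} → 1.

1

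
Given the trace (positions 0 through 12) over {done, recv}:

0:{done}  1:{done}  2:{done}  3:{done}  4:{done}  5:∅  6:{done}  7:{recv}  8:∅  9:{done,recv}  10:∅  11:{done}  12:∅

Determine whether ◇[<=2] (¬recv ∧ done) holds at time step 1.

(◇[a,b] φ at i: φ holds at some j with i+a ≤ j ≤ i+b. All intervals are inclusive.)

Holds

Check (¬recv ∧ done) at each j in [1,3]:
  j=1: true
  j=2: true
  j=3: true
Found at j=1 → formula holds.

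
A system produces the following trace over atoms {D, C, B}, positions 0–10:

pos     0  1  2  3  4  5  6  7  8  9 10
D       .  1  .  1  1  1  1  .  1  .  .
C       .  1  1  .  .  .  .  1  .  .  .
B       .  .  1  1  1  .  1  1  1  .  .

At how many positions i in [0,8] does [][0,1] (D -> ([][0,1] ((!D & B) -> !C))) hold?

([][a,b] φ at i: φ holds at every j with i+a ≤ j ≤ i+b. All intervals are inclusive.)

Evaluate at each i in [0,8]:
  i=0: ✗ (fails at j=1)
  i=1: ✗ (fails at j=1)
  i=2: ✓ (all of [2,3])
  i=3: ✓ (all of [3,4])
  i=4: ✓ (all of [4,5])
  i=5: ✗ (fails at j=6)
  i=6: ✗ (fails at j=6)
  i=7: ✓ (all of [7,8])
  i=8: ✓ (all of [8,9])
Positions where it holds: {2, 3, 4, 7, 8} → 5.

5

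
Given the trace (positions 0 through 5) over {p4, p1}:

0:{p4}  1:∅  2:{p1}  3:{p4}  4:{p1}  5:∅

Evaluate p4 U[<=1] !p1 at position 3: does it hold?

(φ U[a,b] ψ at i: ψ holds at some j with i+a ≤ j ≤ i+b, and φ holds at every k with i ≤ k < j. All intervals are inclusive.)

Yes

Need some j in [3,4] with !p1, and p4 at every k in [3,j-1].
  j=3: !p1 holds; no prefix to check → satisfied.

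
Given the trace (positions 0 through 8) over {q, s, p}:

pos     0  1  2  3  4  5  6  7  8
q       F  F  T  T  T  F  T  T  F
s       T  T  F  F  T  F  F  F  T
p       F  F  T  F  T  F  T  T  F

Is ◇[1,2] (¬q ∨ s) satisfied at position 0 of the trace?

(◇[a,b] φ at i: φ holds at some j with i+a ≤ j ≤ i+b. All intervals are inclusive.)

Check (¬q ∨ s) at each j in [1,2]:
  j=1: true
  j=2: false
Found at j=1 → formula holds.

Yes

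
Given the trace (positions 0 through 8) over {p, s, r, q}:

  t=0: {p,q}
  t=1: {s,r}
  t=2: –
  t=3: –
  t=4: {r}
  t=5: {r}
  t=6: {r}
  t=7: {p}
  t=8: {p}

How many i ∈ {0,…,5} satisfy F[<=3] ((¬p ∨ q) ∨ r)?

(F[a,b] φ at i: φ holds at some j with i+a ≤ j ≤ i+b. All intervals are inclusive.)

Evaluate at each i in [0,5]:
  i=0: ✓ (witness j=0)
  i=1: ✓ (witness j=1)
  i=2: ✓ (witness j=2)
  i=3: ✓ (witness j=3)
  i=4: ✓ (witness j=4)
  i=5: ✓ (witness j=5)
Positions where it holds: {0, 1, 2, 3, 4, 5} → 6.

6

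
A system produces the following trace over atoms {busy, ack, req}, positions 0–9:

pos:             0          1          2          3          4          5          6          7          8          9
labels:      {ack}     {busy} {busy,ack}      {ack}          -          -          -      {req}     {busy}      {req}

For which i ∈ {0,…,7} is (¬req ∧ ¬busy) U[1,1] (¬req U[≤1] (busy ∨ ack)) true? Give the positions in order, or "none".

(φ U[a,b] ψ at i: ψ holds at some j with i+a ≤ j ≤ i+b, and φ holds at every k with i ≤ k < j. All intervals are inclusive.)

0

Evaluate at each i in [0,7]:
  i=0: ✓ (rhs at j=1; lhs holds on [0,0])
  i=1: ✗ (lhs fails at k=1 before rhs at j=2)
  i=2: ✗ (lhs fails at k=2 before rhs at j=3)
  i=3: ✗ (no rhs in [4,4])
  i=4: ✗ (no rhs in [5,5])
  i=5: ✗ (no rhs in [6,6])
  i=6: ✗ (no rhs in [7,7])
  i=7: ✗ (lhs fails at k=7 before rhs at j=8)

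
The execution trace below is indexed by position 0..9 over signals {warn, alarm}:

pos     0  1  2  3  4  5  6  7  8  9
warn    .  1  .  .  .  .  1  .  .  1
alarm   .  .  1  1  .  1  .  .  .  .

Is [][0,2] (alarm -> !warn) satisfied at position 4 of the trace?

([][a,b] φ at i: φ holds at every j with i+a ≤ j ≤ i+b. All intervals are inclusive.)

Holds

Check (alarm -> !warn) at every j in [4,6]:
  j=4: antecedent false → ✓
  j=5: antecedent true; consequent true → ✓
  j=6: antecedent false → ✓
All positions satisfy it → formula holds.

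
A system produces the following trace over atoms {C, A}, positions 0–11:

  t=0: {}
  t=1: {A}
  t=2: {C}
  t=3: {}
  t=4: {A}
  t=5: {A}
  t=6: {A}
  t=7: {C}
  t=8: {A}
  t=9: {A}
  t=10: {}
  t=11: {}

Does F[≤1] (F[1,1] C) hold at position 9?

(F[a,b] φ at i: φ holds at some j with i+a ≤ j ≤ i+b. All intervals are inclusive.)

Check F[1,1] C at each j in [9,10]:
  j=9: fails (none in [10,10])
  j=10: fails (none in [11,11])
No position in the window satisfies it → formula fails.

No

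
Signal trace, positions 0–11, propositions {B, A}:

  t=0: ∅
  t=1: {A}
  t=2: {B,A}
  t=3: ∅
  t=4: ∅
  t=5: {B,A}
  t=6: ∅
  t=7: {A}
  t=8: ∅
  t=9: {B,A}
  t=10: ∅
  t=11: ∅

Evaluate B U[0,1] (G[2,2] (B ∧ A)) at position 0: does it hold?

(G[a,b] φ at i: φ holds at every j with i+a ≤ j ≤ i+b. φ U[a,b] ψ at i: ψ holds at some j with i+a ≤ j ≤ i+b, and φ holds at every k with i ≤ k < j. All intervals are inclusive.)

Need some j in [0,1] with G[2,2] (B ∧ A), and B at every k in [0,j-1].
  j=0: G[2,2] (B ∧ A) holds; no prefix to check → satisfied.

Yes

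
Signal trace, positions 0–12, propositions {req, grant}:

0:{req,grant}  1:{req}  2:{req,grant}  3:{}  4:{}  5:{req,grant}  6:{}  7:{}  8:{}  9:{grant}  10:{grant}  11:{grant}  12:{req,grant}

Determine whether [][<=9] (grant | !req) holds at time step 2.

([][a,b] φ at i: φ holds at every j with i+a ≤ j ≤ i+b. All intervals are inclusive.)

True

Check (grant | !req) at every j in [2,11]:
  j=2: true
  j=3: true
  j=4: true
  j=5: true
  j=6: true
  j=7: true
  j=8: true
  j=9: true
  j=10: true
  j=11: true
All positions satisfy it → formula holds.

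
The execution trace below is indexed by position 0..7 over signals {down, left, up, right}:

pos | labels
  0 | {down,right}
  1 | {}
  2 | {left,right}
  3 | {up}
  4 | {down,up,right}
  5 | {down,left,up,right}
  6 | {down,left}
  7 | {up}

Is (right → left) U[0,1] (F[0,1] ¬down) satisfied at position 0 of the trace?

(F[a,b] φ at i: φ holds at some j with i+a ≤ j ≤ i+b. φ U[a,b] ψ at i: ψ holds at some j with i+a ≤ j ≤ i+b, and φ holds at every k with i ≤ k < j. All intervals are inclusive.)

Holds

Need some j in [0,1] with F[0,1] ¬down, and (right → left) at every k in [0,j-1].
  j=0: F[0,1] ¬down holds; no prefix to check → satisfied.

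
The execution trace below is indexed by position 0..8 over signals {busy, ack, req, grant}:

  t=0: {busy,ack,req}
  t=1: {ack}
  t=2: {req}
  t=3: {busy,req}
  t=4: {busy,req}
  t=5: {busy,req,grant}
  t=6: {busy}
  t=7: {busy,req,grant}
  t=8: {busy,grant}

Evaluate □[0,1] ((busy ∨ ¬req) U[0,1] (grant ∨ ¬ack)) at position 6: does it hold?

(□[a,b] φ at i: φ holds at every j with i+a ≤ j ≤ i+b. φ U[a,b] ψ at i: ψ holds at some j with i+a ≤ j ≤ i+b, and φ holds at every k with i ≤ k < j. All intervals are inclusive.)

True

Check ((busy ∨ ¬req) U[0,1] (grant ∨ ¬ack)) at every j in [6,7]:
  j=6: holds
  j=7: holds
All positions satisfy it → formula holds.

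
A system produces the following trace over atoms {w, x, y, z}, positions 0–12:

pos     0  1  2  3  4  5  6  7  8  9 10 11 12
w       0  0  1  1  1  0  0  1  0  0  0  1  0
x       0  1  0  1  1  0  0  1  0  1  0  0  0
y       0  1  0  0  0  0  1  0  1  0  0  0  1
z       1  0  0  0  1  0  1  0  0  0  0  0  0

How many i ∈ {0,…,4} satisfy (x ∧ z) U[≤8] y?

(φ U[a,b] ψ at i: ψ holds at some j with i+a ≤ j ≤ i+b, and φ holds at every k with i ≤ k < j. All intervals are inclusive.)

1

Evaluate at each i in [0,4]:
  i=0: ✗ (lhs fails at k=0 before rhs at j=1)
  i=1: ✓ (rhs at j=1)
  i=2: ✗ (lhs fails at k=2 before rhs at j=6)
  i=3: ✗ (lhs fails at k=3 before rhs at j=6)
  i=4: ✗ (lhs fails at k=5 before rhs at j=6)
Positions where it holds: {1} → 1.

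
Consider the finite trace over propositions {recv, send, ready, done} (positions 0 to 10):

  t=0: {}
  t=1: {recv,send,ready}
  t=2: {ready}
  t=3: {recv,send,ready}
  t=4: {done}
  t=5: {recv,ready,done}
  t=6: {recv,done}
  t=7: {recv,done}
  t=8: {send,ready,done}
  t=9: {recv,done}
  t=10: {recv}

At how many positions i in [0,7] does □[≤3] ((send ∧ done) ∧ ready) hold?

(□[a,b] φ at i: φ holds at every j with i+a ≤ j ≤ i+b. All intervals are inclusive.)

0

Evaluate at each i in [0,7]:
  i=0: ✗ (fails at j=0)
  i=1: ✗ (fails at j=1)
  i=2: ✗ (fails at j=2)
  i=3: ✗ (fails at j=3)
  i=4: ✗ (fails at j=4)
  i=5: ✗ (fails at j=5)
  i=6: ✗ (fails at j=6)
  i=7: ✗ (fails at j=7)
Positions where it holds: {} → 0.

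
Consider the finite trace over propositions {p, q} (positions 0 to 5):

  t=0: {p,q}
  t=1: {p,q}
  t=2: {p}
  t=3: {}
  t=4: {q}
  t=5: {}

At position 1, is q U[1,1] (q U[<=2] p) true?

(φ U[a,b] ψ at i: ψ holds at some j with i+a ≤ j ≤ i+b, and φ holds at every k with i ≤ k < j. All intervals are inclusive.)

Holds

Need some j in [2,2] with (q U[<=2] p), and q at every k in [1,j-1].
  j=2: (q U[<=2] p) holds; q holds at every k in [1,1] → satisfied.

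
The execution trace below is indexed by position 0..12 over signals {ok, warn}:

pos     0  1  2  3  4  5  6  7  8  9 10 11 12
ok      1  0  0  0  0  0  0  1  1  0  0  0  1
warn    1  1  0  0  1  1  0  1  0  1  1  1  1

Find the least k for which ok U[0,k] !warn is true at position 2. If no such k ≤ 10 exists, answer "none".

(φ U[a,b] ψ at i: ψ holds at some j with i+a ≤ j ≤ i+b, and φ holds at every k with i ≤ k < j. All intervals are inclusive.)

Need earliest j ≥ 2 with !warn, and ok at every k in [2,j-1].
  j=2: rhs holds (empty prefix). k = 0.

0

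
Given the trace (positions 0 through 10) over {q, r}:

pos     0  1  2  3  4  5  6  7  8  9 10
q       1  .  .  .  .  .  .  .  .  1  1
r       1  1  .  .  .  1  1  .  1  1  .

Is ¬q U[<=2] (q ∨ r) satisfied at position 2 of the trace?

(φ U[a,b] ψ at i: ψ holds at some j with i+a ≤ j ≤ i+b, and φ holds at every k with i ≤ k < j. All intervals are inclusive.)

Need some j in [2,4] with (q ∨ r), and ¬q at every k in [2,j-1].
  j=2: (q ∨ r) false.
  j=3: (q ∨ r) false.
  j=4: (q ∨ r) false.
No j in the window works → until fails.

False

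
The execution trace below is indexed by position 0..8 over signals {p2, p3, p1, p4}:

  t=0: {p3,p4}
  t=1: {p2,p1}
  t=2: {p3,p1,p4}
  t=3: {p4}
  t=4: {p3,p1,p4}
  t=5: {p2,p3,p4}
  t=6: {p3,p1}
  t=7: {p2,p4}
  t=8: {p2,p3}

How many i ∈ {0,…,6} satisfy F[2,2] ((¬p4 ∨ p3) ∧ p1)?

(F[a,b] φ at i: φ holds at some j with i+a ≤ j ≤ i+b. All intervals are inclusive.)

Evaluate at each i in [0,6]:
  i=0: ✓ (witness j=2)
  i=1: ✗ (none in [3,3])
  i=2: ✓ (witness j=4)
  i=3: ✗ (none in [5,5])
  i=4: ✓ (witness j=6)
  i=5: ✗ (none in [7,7])
  i=6: ✗ (none in [8,8])
Positions where it holds: {0, 2, 4} → 3.

3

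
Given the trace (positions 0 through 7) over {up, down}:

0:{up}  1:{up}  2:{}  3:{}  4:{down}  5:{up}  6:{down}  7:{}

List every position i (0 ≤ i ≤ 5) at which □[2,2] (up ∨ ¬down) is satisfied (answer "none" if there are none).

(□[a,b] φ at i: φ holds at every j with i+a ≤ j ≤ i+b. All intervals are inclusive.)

0, 1, 3, 5

Evaluate at each i in [0,5]:
  i=0: ✓ (all of [2,2])
  i=1: ✓ (all of [3,3])
  i=2: ✗ (fails at j=4)
  i=3: ✓ (all of [5,5])
  i=4: ✗ (fails at j=6)
  i=5: ✓ (all of [7,7])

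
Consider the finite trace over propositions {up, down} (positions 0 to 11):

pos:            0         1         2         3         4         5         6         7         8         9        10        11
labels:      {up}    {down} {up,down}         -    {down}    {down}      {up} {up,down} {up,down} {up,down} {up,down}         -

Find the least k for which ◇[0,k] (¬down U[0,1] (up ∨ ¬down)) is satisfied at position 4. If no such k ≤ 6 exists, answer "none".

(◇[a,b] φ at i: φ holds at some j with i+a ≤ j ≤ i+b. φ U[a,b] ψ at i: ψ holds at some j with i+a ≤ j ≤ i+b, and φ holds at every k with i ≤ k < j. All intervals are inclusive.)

2

Scan j = 4,5,… for (¬down U[0,1] (up ∨ ¬down)):
  j=4: fails
  j=5: fails
  j=6: holds
First hit at j=6, so smallest k = 6-4 = 2.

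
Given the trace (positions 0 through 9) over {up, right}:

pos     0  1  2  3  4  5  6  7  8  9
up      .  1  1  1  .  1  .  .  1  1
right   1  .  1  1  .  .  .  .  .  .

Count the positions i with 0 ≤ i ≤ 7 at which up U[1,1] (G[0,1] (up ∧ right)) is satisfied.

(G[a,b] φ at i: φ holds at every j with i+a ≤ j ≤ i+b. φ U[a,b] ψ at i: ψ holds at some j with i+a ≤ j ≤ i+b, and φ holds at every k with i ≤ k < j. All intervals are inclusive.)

1

Evaluate at each i in [0,7]:
  i=0: ✗ (no rhs in [1,1])
  i=1: ✓ (rhs at j=2; lhs holds on [1,1])
  i=2: ✗ (no rhs in [3,3])
  i=3: ✗ (no rhs in [4,4])
  i=4: ✗ (no rhs in [5,5])
  i=5: ✗ (no rhs in [6,6])
  i=6: ✗ (no rhs in [7,7])
  i=7: ✗ (no rhs in [8,8])
Positions where it holds: {1} → 1.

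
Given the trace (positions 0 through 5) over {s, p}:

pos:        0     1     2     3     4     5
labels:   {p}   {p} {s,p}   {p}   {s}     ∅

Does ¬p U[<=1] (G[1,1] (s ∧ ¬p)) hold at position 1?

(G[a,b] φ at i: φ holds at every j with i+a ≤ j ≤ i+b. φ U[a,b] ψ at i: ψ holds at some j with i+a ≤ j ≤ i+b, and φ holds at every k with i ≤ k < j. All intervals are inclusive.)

Does not hold

Need some j in [1,2] with G[1,1] (s ∧ ¬p), and ¬p at every k in [1,j-1].
  j=1: G[1,1] (s ∧ ¬p) — fails at 2.
  j=2: G[1,1] (s ∧ ¬p) — fails at 3.
No j in the window works → until fails.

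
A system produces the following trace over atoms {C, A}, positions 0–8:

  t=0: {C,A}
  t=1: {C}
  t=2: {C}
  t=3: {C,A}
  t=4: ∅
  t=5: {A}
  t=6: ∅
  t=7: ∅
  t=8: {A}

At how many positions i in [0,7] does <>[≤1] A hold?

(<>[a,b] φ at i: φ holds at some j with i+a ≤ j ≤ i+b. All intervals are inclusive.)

6

Evaluate at each i in [0,7]:
  i=0: ✓ (witness j=0)
  i=1: ✗ (none in [1,2])
  i=2: ✓ (witness j=3)
  i=3: ✓ (witness j=3)
  i=4: ✓ (witness j=5)
  i=5: ✓ (witness j=5)
  i=6: ✗ (none in [6,7])
  i=7: ✓ (witness j=8)
Positions where it holds: {0, 2, 3, 4, 5, 7} → 6.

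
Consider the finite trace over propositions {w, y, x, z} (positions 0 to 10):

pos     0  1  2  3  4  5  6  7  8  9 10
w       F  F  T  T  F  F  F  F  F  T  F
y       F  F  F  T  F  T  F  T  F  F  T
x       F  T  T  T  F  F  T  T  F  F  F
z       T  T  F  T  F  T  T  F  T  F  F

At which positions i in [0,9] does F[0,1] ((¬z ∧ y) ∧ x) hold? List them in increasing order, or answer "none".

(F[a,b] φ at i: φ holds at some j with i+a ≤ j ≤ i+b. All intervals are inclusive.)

Evaluate at each i in [0,9]:
  i=0: ✗ (none in [0,1])
  i=1: ✗ (none in [1,2])
  i=2: ✗ (none in [2,3])
  i=3: ✗ (none in [3,4])
  i=4: ✗ (none in [4,5])
  i=5: ✗ (none in [5,6])
  i=6: ✓ (witness j=7)
  i=7: ✓ (witness j=7)
  i=8: ✗ (none in [8,9])
  i=9: ✗ (none in [9,10])

6, 7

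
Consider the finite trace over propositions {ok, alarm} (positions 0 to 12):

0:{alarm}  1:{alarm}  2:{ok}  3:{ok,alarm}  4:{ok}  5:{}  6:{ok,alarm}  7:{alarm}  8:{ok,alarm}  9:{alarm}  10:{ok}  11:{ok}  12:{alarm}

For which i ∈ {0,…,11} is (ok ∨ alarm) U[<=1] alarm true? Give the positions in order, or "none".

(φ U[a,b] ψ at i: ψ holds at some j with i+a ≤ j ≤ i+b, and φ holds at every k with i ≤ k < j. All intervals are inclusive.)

0, 1, 2, 3, 6, 7, 8, 9, 11

Evaluate at each i in [0,11]:
  i=0: ✓ (rhs at j=0)
  i=1: ✓ (rhs at j=1)
  i=2: ✓ (rhs at j=3; lhs holds on [2,2])
  i=3: ✓ (rhs at j=3)
  i=4: ✗ (no rhs in [4,5])
  i=5: ✗ (lhs fails at k=5 before rhs at j=6)
  i=6: ✓ (rhs at j=6)
  i=7: ✓ (rhs at j=7)
  i=8: ✓ (rhs at j=8)
  i=9: ✓ (rhs at j=9)
  i=10: ✗ (no rhs in [10,11])
  i=11: ✓ (rhs at j=12; lhs holds on [11,11])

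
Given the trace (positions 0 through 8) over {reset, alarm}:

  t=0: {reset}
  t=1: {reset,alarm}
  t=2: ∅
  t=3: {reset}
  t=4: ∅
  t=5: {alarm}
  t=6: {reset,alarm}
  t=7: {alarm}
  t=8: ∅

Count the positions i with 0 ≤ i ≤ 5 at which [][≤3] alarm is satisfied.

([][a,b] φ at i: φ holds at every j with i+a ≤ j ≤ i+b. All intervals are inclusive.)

Evaluate at each i in [0,5]:
  i=0: ✗ (fails at j=0)
  i=1: ✗ (fails at j=2)
  i=2: ✗ (fails at j=2)
  i=3: ✗ (fails at j=3)
  i=4: ✗ (fails at j=4)
  i=5: ✗ (fails at j=8)
Positions where it holds: {} → 0.

0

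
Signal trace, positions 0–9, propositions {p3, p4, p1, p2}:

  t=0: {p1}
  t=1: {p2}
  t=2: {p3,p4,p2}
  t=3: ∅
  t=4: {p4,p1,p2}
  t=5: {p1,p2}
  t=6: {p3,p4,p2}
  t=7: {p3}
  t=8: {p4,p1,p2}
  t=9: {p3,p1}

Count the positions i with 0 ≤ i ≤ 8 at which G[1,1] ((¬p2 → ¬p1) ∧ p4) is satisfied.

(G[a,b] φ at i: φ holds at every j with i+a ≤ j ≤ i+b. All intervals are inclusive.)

4

Evaluate at each i in [0,8]:
  i=0: ✗ (fails at j=1)
  i=1: ✓ (all of [2,2])
  i=2: ✗ (fails at j=3)
  i=3: ✓ (all of [4,4])
  i=4: ✗ (fails at j=5)
  i=5: ✓ (all of [6,6])
  i=6: ✗ (fails at j=7)
  i=7: ✓ (all of [8,8])
  i=8: ✗ (fails at j=9)
Positions where it holds: {1, 3, 5, 7} → 4.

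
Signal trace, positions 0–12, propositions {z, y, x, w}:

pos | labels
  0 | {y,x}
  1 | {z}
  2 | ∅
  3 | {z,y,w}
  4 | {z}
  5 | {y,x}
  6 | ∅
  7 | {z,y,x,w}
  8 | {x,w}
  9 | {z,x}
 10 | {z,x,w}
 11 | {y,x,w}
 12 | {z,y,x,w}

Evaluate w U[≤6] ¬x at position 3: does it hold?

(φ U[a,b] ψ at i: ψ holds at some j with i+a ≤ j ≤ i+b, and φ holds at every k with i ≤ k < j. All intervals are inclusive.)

True

Need some j in [3,9] with ¬x, and w at every k in [3,j-1].
  j=3: ¬x holds; no prefix to check → satisfied.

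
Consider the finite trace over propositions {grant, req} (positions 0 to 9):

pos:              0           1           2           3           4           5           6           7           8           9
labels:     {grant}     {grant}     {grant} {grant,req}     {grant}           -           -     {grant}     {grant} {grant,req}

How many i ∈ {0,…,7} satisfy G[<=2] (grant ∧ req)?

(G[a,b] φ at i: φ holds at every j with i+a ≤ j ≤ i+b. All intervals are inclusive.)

0

Evaluate at each i in [0,7]:
  i=0: ✗ (fails at j=0)
  i=1: ✗ (fails at j=1)
  i=2: ✗ (fails at j=2)
  i=3: ✗ (fails at j=4)
  i=4: ✗ (fails at j=4)
  i=5: ✗ (fails at j=5)
  i=6: ✗ (fails at j=6)
  i=7: ✗ (fails at j=7)
Positions where it holds: {} → 0.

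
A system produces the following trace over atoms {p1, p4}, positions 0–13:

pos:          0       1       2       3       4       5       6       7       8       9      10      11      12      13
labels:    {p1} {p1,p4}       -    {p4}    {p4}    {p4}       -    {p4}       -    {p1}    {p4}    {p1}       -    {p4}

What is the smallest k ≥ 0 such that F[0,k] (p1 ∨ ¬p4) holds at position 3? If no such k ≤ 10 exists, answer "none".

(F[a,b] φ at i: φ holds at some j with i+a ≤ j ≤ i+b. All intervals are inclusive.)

Scan j = 3,4,… for (p1 ∨ ¬p4):
  j=3: fails
  j=4: fails
  j=5: fails
  j=6: holds
First hit at j=6, so smallest k = 6-3 = 3.

3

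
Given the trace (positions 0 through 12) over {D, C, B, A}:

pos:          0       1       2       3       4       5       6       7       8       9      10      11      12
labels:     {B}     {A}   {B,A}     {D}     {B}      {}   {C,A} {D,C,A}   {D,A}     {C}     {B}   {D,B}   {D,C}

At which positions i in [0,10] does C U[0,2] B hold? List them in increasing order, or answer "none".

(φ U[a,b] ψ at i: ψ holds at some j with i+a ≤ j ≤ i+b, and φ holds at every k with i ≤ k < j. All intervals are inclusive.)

Evaluate at each i in [0,10]:
  i=0: ✓ (rhs at j=0)
  i=1: ✗ (lhs fails at k=1 before rhs at j=2)
  i=2: ✓ (rhs at j=2)
  i=3: ✗ (lhs fails at k=3 before rhs at j=4)
  i=4: ✓ (rhs at j=4)
  i=5: ✗ (no rhs in [5,7])
  i=6: ✗ (no rhs in [6,8])
  i=7: ✗ (no rhs in [7,9])
  i=8: ✗ (lhs fails at k=8 before rhs at j=10)
  i=9: ✓ (rhs at j=10; lhs holds on [9,9])
  i=10: ✓ (rhs at j=10)

0, 2, 4, 9, 10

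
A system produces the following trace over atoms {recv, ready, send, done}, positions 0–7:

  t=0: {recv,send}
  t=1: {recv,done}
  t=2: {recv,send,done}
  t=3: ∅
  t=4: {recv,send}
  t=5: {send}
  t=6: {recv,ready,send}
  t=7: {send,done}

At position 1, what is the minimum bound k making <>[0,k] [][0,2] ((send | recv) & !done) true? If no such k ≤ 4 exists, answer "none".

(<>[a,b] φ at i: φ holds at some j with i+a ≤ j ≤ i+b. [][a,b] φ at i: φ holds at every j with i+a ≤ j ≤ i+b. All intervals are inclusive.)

Scan j = 1,2,… for [][0,2] ((send | recv) & !done):
  j=1: fails
  j=2: fails
  j=3: fails
  j=4: holds
First hit at j=4, so smallest k = 4-1 = 3.

3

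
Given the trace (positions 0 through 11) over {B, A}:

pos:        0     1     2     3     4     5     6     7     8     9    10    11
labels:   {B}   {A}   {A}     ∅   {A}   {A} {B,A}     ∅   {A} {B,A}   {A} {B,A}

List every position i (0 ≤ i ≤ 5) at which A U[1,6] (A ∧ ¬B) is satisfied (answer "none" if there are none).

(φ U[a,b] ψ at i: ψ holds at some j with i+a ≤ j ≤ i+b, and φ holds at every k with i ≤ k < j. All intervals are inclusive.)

1, 4

Evaluate at each i in [0,5]:
  i=0: ✗ (lhs fails at k=0 before rhs at j=1)
  i=1: ✓ (rhs at j=2; lhs holds on [1,1])
  i=2: ✗ (lhs fails at k=3 before rhs at j=4)
  i=3: ✗ (lhs fails at k=3 before rhs at j=4)
  i=4: ✓ (rhs at j=5; lhs holds on [4,4])
  i=5: ✗ (lhs fails at k=7 before rhs at j=8)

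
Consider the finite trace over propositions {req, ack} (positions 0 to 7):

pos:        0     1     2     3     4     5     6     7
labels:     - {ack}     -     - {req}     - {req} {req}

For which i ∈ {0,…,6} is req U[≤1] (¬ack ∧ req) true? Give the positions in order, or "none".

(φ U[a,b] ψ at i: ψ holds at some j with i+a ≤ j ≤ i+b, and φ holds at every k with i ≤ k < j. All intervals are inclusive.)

4, 6

Evaluate at each i in [0,6]:
  i=0: ✗ (no rhs in [0,1])
  i=1: ✗ (no rhs in [1,2])
  i=2: ✗ (no rhs in [2,3])
  i=3: ✗ (lhs fails at k=3 before rhs at j=4)
  i=4: ✓ (rhs at j=4)
  i=5: ✗ (lhs fails at k=5 before rhs at j=6)
  i=6: ✓ (rhs at j=6)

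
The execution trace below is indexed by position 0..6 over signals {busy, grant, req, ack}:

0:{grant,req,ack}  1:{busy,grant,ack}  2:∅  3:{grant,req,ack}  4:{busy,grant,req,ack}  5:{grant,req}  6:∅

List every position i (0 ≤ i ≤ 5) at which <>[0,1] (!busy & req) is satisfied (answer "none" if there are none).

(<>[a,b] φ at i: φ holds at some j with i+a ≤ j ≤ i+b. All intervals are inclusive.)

Evaluate at each i in [0,5]:
  i=0: ✓ (witness j=0)
  i=1: ✗ (none in [1,2])
  i=2: ✓ (witness j=3)
  i=3: ✓ (witness j=3)
  i=4: ✓ (witness j=5)
  i=5: ✓ (witness j=5)

0, 2, 3, 4, 5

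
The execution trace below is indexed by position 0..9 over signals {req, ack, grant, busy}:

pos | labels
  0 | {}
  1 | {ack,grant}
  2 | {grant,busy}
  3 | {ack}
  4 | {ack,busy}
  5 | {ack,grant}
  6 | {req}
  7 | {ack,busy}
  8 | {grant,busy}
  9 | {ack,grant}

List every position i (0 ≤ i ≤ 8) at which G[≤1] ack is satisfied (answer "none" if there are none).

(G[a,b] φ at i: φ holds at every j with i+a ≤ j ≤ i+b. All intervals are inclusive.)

3, 4

Evaluate at each i in [0,8]:
  i=0: ✗ (fails at j=0)
  i=1: ✗ (fails at j=2)
  i=2: ✗ (fails at j=2)
  i=3: ✓ (all of [3,4])
  i=4: ✓ (all of [4,5])
  i=5: ✗ (fails at j=6)
  i=6: ✗ (fails at j=6)
  i=7: ✗ (fails at j=8)
  i=8: ✗ (fails at j=8)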